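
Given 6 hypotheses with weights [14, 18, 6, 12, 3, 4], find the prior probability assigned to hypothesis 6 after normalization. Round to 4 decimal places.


To normalize, divide each weight by the sum of all weights.
Sum = 57
Prior(H6) = 4/57 = 0.0702

0.0702


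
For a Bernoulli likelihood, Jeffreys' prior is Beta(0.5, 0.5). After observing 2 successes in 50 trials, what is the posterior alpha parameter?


Jeffreys' prior for Bernoulli is Beta(0.5, 0.5).
Posterior is Beta(0.5 + k, 0.5 + n - k).
Posterior alpha = 0.5 + k = 0.5 + 2 = 2.5

2.5


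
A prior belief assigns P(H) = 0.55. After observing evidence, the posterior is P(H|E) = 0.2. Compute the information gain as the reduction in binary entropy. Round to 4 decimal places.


H(prior) = -0.55*log2(0.55) - 0.45*log2(0.45)
= 0.9928
H(post) = -0.2*log2(0.2) - 0.8*log2(0.8)
= 0.7219
IG = 0.9928 - 0.7219 = 0.2708

0.2708


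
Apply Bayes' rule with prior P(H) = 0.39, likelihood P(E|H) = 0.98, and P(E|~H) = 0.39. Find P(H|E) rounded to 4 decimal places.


Step 1: Compute marginal P(E) = P(E|H)P(H) + P(E|~H)P(~H)
= 0.98*0.39 + 0.39*0.61 = 0.6201
Step 2: P(H|E) = P(E|H)P(H)/P(E) = 0.3822/0.6201
= 0.6164

0.6164


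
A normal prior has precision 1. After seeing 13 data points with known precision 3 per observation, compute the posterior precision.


In the conjugate normal model, precisions add:
tau_posterior = tau_prior + n * tau_data
= 1 + 13*3 = 40

40


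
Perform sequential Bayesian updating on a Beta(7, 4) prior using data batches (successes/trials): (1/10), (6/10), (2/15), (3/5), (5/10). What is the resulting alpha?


Accumulate successes: 17
Posterior alpha = prior alpha + sum of successes
= 7 + 17 = 24

24


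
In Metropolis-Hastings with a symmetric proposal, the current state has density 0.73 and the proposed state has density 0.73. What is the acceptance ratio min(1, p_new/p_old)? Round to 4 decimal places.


Ratio = p_new / p_old = 0.73 / 0.73 = 1.0
Acceptance = min(1, 1.0) = 1.0

1.0


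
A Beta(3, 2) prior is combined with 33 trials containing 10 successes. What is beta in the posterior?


In conjugate updating:
beta_posterior = beta_prior + (n - k)
= 2 + (33 - 10)
= 2 + 23 = 25

25


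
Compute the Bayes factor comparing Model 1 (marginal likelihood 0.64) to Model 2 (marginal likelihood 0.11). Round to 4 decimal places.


BF12 = marginal likelihood of M1 / marginal likelihood of M2
= 0.64/0.11
= 5.8182

5.8182


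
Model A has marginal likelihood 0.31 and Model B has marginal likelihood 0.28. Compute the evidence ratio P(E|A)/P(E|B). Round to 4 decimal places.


Evidence ratio = P(E|A) / P(E|B)
= 0.31 / 0.28
= 1.1071

1.1071


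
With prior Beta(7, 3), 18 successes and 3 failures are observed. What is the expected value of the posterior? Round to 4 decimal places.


Posterior = Beta(25, 6)
E[theta] = alpha/(alpha+beta)
= 25/31 = 0.8065

0.8065


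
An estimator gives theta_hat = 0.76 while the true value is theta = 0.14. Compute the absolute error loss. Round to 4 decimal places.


The absolute error loss is |theta_hat - theta|
= |0.76 - 0.14|
= 0.62

0.62


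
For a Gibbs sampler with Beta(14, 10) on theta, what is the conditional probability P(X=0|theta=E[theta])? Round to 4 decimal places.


E[theta] = 14/(14+10) = 0.5833
P(X=0|theta) = 1 - theta = 0.4167

0.4167


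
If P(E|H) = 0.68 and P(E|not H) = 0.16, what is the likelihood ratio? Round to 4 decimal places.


Likelihood ratio = P(E|H) / P(E|not H)
= 0.68 / 0.16
= 4.25

4.25


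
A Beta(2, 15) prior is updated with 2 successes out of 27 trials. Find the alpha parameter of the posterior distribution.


In the Beta-Binomial conjugate update:
alpha_post = alpha_prior + successes
= 2 + 2
= 4

4


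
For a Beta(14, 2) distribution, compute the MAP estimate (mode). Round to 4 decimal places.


MAP = mode = (a-1)/(a+b-2)
= (14-1)/(14+2-2)
= 13/14 = 0.9286

0.9286


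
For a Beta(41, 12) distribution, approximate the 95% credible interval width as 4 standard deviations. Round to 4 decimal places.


Variance of Beta(a,b) = ab / ((a+b)^2 * (a+b+1))
= 41*12 / ((53)^2 * 54)
= 0.0032
SD = sqrt(0.0032) = 0.057
Width = 4 * SD = 0.2278

0.2278


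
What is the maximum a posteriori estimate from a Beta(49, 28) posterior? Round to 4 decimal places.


The MAP estimate equals the mode of the distribution.
Mode of Beta(a,b) = (a-1)/(a+b-2)
= 48/75
= 0.64

0.64


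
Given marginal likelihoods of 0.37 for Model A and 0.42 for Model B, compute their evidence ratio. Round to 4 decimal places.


Ratio = ML(A) / ML(B) = 0.37/0.42
= 0.881

0.881


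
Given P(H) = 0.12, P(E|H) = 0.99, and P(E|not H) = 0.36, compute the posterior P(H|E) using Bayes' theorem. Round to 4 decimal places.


By Bayes' theorem: P(H|E) = P(E|H)*P(H) / P(E)
P(E) = P(E|H)*P(H) + P(E|not H)*P(not H)
P(E) = 0.99*0.12 + 0.36*0.88 = 0.4356
P(H|E) = 0.99*0.12 / 0.4356 = 0.2727

0.2727


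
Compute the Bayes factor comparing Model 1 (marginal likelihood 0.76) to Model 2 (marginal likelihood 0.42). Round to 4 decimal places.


BF12 = marginal likelihood of M1 / marginal likelihood of M2
= 0.76/0.42
= 1.8095

1.8095


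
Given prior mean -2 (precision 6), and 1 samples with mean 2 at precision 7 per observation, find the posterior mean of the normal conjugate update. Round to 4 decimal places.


The posterior mean is a precision-weighted average of prior and data.
Post. prec. = 6 + 7 = 13
Post. mean = (-12 + 14)/13 = 2/13 = 0.1538

0.1538


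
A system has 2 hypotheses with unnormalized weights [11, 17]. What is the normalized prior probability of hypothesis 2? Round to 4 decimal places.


The normalized prior is the weight divided by the total.
Total weight = 28
P(H2) = 17 / 28 = 0.6071

0.6071


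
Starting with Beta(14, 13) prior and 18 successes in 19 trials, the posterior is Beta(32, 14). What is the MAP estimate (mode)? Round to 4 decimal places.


The mode of Beta(a, b) when a > 1 and b > 1 is (a-1)/(a+b-2)
= (32 - 1) / (32 + 14 - 2)
= 31 / 44
= 0.7045

0.7045


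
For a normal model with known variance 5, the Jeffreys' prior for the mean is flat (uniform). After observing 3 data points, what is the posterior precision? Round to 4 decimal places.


Jeffreys' prior for normal mean (known variance) is flat.
Prior precision = 0.
Posterior precision = prior_prec + n/sigma^2 = 0 + 3/5
= 0.6

0.6


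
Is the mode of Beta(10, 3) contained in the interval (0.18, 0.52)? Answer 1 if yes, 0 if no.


Mode = (a-1)/(a+b-2) = 9/11 = 0.8182
Interval: (0.18, 0.52)
Contains mode? 0

0


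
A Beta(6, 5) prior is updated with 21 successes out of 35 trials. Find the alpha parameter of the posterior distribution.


In the Beta-Binomial conjugate update:
alpha_post = alpha_prior + successes
= 6 + 21
= 27

27


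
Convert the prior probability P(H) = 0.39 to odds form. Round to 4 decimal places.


P(not H) = 1 - 0.39 = 0.61
Odds = 0.39 / 0.61 = 0.6393

0.6393


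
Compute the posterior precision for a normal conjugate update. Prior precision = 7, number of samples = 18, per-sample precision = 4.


tau_post = tau_0 + n * tau
= 7 + 18 * 4 = 79

79


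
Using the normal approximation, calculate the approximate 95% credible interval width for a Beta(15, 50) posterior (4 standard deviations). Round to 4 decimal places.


Var(Beta) = 15*50/(65^2 * 66) = 0.0027
SD = 0.0519
Width ~ 4*SD = 0.2074

0.2074


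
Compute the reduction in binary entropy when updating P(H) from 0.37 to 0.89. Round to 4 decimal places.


H_before = -p*log2(p) - (1-p)*log2(1-p) for p=0.37: 0.9507
H_after for p=0.89: 0.4999
Reduction = 0.9507 - 0.4999 = 0.4508

0.4508


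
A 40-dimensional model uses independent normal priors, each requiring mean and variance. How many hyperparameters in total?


Per parameter: 2 (mean and variance).
Total = 40 * 2 = 80

80


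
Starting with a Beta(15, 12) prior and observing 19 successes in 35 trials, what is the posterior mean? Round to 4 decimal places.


Posterior parameters: alpha = 15 + 19 = 34
beta = 12 + 16 = 28
Posterior mean = alpha / (alpha + beta) = 34 / 62
= 0.5484

0.5484


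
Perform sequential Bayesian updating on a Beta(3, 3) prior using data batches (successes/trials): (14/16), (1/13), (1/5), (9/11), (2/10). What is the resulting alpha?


Accumulate successes: 27
Posterior alpha = prior alpha + sum of successes
= 3 + 27 = 30

30


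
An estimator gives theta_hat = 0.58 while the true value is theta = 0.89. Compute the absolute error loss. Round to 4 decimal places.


The absolute error loss is |theta_hat - theta|
= |0.58 - 0.89|
= 0.31

0.31


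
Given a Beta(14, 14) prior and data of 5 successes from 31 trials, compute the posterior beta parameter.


Number of failures = 31 - 5 = 26
Posterior beta = 14 + 26 = 40

40


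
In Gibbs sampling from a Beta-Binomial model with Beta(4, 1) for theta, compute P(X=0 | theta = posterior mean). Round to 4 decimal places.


Posterior mean = alpha/(alpha+beta) = 4/5 = 0.8
P(X=0|theta=mean) = 1 - theta = 0.2

0.2


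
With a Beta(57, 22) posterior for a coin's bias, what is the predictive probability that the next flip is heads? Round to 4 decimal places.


The predictive probability equals the posterior mean.
P(next = heads) = alpha / (alpha + beta)
= 57 / 79 = 0.7215

0.7215


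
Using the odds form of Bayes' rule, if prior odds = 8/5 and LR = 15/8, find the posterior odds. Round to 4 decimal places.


Bayes' rule in odds form: posterior odds = prior odds * LR
= (8 * 15) / (5 * 8)
= 120/40 = 3.0

3.0


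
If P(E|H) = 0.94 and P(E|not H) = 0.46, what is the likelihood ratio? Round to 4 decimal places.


Likelihood ratio = P(E|H) / P(E|not H)
= 0.94 / 0.46
= 2.0435

2.0435


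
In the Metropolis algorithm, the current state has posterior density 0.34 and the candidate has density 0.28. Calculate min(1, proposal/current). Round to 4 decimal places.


Ratio = 0.28/0.34 = 0.8235
Acceptance probability = min(1, 0.8235)
= 0.8235

0.8235


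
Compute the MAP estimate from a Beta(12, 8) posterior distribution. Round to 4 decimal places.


MAP = mode of Beta distribution
= (alpha - 1)/(alpha + beta - 2)
= (12-1)/(12+8-2)
= 11/18 = 0.6111

0.6111


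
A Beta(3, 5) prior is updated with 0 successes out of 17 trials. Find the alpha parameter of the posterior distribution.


In the Beta-Binomial conjugate update:
alpha_post = alpha_prior + successes
= 3 + 0
= 3

3


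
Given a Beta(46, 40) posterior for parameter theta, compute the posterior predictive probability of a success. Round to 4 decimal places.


For a Beta-Bernoulli model, the predictive probability is the mean:
P(success) = 46/(46+40) = 46/86 = 0.5349

0.5349


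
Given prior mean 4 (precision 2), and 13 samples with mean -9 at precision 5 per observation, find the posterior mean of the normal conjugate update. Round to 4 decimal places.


The posterior mean is a precision-weighted average of prior and data.
Post. prec. = 2 + 65 = 67
Post. mean = (8 + -585)/67 = -577/67 = -8.6119

-8.6119


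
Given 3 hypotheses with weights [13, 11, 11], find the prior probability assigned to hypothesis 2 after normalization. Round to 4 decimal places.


To normalize, divide each weight by the sum of all weights.
Sum = 35
Prior(H2) = 11/35 = 0.3143

0.3143


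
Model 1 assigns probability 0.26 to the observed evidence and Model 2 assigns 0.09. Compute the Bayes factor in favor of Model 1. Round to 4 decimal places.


BF = P(data|M1) / P(data|M2)
= 0.26 / 0.09 = 2.8889

2.8889


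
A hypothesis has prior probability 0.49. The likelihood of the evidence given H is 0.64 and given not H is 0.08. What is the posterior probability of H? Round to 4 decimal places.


Using Bayes' theorem:
P(E) = 0.49 * 0.64 + 0.51 * 0.08
P(E) = 0.3544
P(H|E) = (0.49 * 0.64) / 0.3544 = 0.8849

0.8849


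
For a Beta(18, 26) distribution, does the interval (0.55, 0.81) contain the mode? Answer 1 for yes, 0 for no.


Mode of Beta(a,b) = (a-1)/(a+b-2)
= (18-1)/(18+26-2) = 0.4048
Check: 0.55 <= 0.4048 <= 0.81?
Result: 0

0


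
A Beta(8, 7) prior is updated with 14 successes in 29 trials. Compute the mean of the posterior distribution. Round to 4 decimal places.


After update: Beta(22, 22)
Mean = 22 / (22 + 22) = 22 / 44
= 0.5

0.5


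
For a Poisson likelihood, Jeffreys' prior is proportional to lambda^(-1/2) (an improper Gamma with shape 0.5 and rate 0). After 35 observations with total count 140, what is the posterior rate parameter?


Jeffreys' prior for Poisson is proportional to lambda^(-1/2).
Posterior is Gamma(0.5 + S, 0 + n) = Gamma(0.5 + 140, 35).
Posterior rate = 0 + n = 35

35.0


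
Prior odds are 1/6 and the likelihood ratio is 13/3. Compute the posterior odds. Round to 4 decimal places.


Posterior odds = prior odds * likelihood ratio
= (1/6) * (13/3)
= 13 / 18
= 0.7222

0.7222


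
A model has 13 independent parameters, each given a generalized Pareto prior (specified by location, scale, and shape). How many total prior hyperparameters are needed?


Each generalized Pareto prior needs 3 hyperparameters (location, scale, and shape).
Total = 3 * 13 = 39

39


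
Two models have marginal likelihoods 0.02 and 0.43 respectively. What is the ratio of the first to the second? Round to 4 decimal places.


Evidence ratio = 0.02 / 0.43
= 0.0465

0.0465


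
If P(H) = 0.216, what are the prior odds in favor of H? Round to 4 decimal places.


Prior odds = P(H) / (1 - P(H))
= 0.216 / 0.784
= 0.2755

0.2755


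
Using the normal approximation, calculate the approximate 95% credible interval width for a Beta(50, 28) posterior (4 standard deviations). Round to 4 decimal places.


Var(Beta) = 50*28/(78^2 * 79) = 0.0029
SD = 0.054
Width ~ 4*SD = 0.2159

0.2159


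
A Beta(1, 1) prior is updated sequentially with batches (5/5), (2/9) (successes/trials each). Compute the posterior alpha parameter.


Sequential conjugate updating is equivalent to a single batch update.
Total successes across all batches = 7
alpha_posterior = alpha_prior + total_successes = 1 + 7
= 8

8


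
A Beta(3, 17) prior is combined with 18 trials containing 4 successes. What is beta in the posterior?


In conjugate updating:
beta_posterior = beta_prior + (n - k)
= 17 + (18 - 4)
= 17 + 14 = 31

31


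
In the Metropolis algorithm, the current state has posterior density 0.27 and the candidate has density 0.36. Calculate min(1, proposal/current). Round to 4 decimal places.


Ratio = 0.36/0.27 = 1.3333
Acceptance probability = min(1, 1.3333)
= 1.0

1.0


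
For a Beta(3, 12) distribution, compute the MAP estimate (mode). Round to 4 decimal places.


MAP = mode = (a-1)/(a+b-2)
= (3-1)/(3+12-2)
= 2/13 = 0.1538

0.1538


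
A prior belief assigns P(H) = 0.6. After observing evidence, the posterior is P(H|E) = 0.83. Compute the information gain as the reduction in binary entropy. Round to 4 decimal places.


H(prior) = -0.6*log2(0.6) - 0.4*log2(0.4)
= 0.971
H(post) = -0.83*log2(0.83) - 0.17*log2(0.17)
= 0.6577
IG = 0.971 - 0.6577 = 0.3132

0.3132


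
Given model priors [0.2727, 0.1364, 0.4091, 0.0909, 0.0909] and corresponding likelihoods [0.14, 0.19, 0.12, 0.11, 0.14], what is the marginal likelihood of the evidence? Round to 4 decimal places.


P(E) = sum_i P(M_i) P(E|M_i)
= 0.0382 + 0.0259 + 0.0491 + 0.01 + 0.0127
= 0.1359

0.1359


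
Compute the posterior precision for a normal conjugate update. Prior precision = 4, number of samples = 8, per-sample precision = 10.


tau_post = tau_0 + n * tau
= 4 + 8 * 10 = 84

84


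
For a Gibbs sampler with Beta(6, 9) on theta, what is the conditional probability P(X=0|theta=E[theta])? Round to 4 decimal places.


E[theta] = 6/(6+9) = 0.4
P(X=0|theta) = 1 - theta = 0.6

0.6


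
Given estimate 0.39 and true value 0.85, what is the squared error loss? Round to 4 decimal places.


Squared error = (estimate - true)^2
Difference = -0.46
Loss = -0.46^2 = 0.2116

0.2116


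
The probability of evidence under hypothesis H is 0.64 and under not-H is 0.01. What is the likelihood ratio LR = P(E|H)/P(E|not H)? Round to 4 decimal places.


LR = 0.64 / 0.01
= 64.0

64.0


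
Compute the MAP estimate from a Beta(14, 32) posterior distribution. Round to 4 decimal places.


MAP = mode of Beta distribution
= (alpha - 1)/(alpha + beta - 2)
= (14-1)/(14+32-2)
= 13/44 = 0.2955

0.2955


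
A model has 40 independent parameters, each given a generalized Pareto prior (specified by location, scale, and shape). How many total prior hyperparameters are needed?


Each generalized Pareto prior needs 3 hyperparameters (location, scale, and shape).
Total = 3 * 40 = 120

120


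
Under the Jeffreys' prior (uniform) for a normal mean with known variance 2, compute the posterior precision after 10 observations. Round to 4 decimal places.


Prior precision = 0 (flat prior).
Post. prec. = 0 + n/var = 10/2 = 5.0

5.0


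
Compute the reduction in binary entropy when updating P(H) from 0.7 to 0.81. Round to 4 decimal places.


H_before = -p*log2(p) - (1-p)*log2(1-p) for p=0.7: 0.8813
H_after for p=0.81: 0.7015
Reduction = 0.8813 - 0.7015 = 0.1798

0.1798


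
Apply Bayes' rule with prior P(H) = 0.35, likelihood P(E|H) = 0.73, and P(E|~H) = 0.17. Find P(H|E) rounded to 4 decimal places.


Step 1: Compute marginal P(E) = P(E|H)P(H) + P(E|~H)P(~H)
= 0.73*0.35 + 0.17*0.65 = 0.366
Step 2: P(H|E) = P(E|H)P(H)/P(E) = 0.2555/0.366
= 0.6981

0.6981


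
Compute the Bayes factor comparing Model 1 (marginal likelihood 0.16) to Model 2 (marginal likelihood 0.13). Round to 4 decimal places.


BF12 = marginal likelihood of M1 / marginal likelihood of M2
= 0.16/0.13
= 1.2308

1.2308


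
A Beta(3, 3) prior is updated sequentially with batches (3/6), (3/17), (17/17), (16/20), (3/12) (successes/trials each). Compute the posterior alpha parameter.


Sequential conjugate updating is equivalent to a single batch update.
Total successes across all batches = 42
alpha_posterior = alpha_prior + total_successes = 3 + 42
= 45

45


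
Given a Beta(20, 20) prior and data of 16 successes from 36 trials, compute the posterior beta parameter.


Number of failures = 36 - 16 = 20
Posterior beta = 20 + 20 = 40

40


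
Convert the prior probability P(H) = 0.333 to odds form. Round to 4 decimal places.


P(not H) = 1 - 0.333 = 0.667
Odds = 0.333 / 0.667 = 0.4993

0.4993


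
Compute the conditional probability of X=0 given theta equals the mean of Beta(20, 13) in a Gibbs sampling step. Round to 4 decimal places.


Mean of Beta(20, 13) = 0.6061
P(X=0 | theta=0.6061) = 0.3939

0.3939


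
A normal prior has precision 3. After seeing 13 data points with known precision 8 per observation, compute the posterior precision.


In the conjugate normal model, precisions add:
tau_posterior = tau_prior + n * tau_data
= 3 + 13*8 = 107

107


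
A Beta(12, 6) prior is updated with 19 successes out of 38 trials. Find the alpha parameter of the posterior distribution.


In the Beta-Binomial conjugate update:
alpha_post = alpha_prior + successes
= 12 + 19
= 31

31


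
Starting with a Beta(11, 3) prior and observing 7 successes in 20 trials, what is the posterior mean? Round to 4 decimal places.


Posterior parameters: alpha = 11 + 7 = 18
beta = 3 + 13 = 16
Posterior mean = alpha / (alpha + beta) = 18 / 34
= 0.5294

0.5294


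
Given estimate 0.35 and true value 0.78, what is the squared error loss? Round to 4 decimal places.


Squared error = (estimate - true)^2
Difference = -0.43
Loss = -0.43^2 = 0.1849

0.1849


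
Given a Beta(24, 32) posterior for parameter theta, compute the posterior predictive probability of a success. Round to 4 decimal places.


For a Beta-Bernoulli model, the predictive probability is the mean:
P(success) = 24/(24+32) = 24/56 = 0.4286

0.4286


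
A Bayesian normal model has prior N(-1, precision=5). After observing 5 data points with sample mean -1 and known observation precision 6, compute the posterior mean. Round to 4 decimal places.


Posterior mean = (prior_precision * prior_mean + n * data_precision * data_mean) / (prior_precision + n * data_precision)
Numerator = 5*-1 + 5*6*-1 = -35
Denominator = 5 + 5*6 = 35
Posterior mean = -1.0

-1.0


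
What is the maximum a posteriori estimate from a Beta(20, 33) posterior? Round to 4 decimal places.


The MAP estimate equals the mode of the distribution.
Mode of Beta(a,b) = (a-1)/(a+b-2)
= 19/51
= 0.3725

0.3725


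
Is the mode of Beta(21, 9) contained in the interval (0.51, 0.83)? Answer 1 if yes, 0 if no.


Mode = (a-1)/(a+b-2) = 20/28 = 0.7143
Interval: (0.51, 0.83)
Contains mode? 1

1


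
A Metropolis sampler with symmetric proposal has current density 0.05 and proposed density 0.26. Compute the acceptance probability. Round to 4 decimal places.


For symmetric proposals, acceptance = min(1, pi(x*)/pi(x))
= min(1, 0.26/0.05)
= min(1, 5.2) = 1.0

1.0


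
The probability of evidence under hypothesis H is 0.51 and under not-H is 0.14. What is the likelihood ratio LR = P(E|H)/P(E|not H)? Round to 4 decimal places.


LR = 0.51 / 0.14
= 3.6429

3.6429


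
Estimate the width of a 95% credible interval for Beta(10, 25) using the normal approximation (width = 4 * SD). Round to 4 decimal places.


For Beta(a,b): Var = ab/((a+b)^2(a+b+1))
Var = 0.0057, SD = 0.0753
Approximate 95% CI width = 4 * 0.0753 = 0.3012

0.3012


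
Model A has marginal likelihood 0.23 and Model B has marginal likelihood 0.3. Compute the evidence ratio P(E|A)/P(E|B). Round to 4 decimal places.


Evidence ratio = P(E|A) / P(E|B)
= 0.23 / 0.3
= 0.7667

0.7667


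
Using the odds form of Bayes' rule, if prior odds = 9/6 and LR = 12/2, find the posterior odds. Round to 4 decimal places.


Bayes' rule in odds form: posterior odds = prior odds * LR
= (9 * 12) / (6 * 2)
= 108/12 = 9.0

9.0


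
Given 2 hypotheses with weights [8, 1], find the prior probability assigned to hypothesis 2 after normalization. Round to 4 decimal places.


To normalize, divide each weight by the sum of all weights.
Sum = 9
Prior(H2) = 1/9 = 0.1111

0.1111


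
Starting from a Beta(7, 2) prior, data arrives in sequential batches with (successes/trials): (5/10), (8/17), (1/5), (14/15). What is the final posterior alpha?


In sequential Bayesian updating, we sum all successes.
Total successes = 28
Final alpha = 7 + 28 = 35

35


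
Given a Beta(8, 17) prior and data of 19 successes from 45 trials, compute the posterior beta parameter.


Number of failures = 45 - 19 = 26
Posterior beta = 17 + 26 = 43

43


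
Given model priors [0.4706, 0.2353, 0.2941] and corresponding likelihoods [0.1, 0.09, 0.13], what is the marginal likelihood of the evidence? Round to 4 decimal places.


P(E) = sum_i P(M_i) P(E|M_i)
= 0.0471 + 0.0212 + 0.0382
= 0.1065

0.1065


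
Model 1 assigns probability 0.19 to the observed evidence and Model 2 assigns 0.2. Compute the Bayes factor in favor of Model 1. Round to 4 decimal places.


BF = P(data|M1) / P(data|M2)
= 0.19 / 0.2 = 0.95

0.95


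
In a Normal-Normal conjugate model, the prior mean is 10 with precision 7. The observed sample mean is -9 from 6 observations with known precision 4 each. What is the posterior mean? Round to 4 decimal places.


Posterior precision = tau0 + n*tau = 7 + 6*4 = 31
Posterior mean = (tau0*mu0 + n*tau*xbar) / posterior_precision
= (7*10 + 6*4*-9) / 31
= -146 / 31 = -4.7097

-4.7097


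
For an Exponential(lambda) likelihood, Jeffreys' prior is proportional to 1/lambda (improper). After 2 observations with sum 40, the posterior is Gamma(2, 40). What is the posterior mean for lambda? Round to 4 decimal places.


Posterior = Gamma(n, sum_x) = Gamma(2, 40)
Posterior mean = shape/rate = 2/40
= 0.05

0.05


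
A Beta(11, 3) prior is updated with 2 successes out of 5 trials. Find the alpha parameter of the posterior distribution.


In the Beta-Binomial conjugate update:
alpha_post = alpha_prior + successes
= 11 + 2
= 13

13


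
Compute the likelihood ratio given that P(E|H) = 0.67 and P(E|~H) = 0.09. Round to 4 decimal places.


LR = P(E|H) / P(E|~H)
= 0.67 / 0.09 = 7.4444

7.4444


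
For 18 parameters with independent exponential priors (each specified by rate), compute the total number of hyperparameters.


A exponential prior has 1 hyperparameter per parameter.
Total = 18 * 1 = 18

18


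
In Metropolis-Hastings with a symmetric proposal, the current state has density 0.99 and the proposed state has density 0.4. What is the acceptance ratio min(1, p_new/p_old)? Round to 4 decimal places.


Ratio = p_new / p_old = 0.4 / 0.99 = 0.404
Acceptance = min(1, 0.404) = 0.404

0.404


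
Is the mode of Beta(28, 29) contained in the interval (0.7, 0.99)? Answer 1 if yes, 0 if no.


Mode = (a-1)/(a+b-2) = 27/55 = 0.4909
Interval: (0.7, 0.99)
Contains mode? 0

0


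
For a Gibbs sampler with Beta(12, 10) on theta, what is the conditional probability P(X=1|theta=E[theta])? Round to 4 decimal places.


E[theta] = 12/(12+10) = 0.5455
P(X=1|theta) = theta = 0.5455

0.5455


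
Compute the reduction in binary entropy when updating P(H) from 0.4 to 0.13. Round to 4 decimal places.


H_before = -p*log2(p) - (1-p)*log2(1-p) for p=0.4: 0.971
H_after for p=0.13: 0.5574
Reduction = 0.971 - 0.5574 = 0.4135

0.4135


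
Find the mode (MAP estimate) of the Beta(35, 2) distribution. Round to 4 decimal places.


For Beta(a,b) with a,b > 1:
Mode = (a-1)/(a+b-2) = (35-1)/(37-2)
= 34/35 = 0.9714

0.9714


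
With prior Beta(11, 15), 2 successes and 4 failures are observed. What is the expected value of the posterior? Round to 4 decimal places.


Posterior = Beta(13, 19)
E[theta] = alpha/(alpha+beta)
= 13/32 = 0.4062

0.4062


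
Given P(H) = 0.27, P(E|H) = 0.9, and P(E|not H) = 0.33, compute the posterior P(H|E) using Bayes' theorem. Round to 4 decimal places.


By Bayes' theorem: P(H|E) = P(E|H)*P(H) / P(E)
P(E) = P(E|H)*P(H) + P(E|not H)*P(not H)
P(E) = 0.9*0.27 + 0.33*0.73 = 0.4839
P(H|E) = 0.9*0.27 / 0.4839 = 0.5022

0.5022


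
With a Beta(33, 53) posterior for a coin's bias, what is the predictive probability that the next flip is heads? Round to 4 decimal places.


The predictive probability equals the posterior mean.
P(next = heads) = alpha / (alpha + beta)
= 33 / 86 = 0.3837

0.3837


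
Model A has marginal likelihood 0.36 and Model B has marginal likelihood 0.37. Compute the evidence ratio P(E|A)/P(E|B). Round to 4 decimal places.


Evidence ratio = P(E|A) / P(E|B)
= 0.36 / 0.37
= 0.973

0.973


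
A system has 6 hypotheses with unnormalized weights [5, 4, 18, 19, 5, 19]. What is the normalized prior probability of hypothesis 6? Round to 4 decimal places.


The normalized prior is the weight divided by the total.
Total weight = 70
P(H6) = 19 / 70 = 0.2714

0.2714


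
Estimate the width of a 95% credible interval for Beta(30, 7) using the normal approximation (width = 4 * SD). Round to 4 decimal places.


For Beta(a,b): Var = ab/((a+b)^2(a+b+1))
Var = 0.004, SD = 0.0635
Approximate 95% CI width = 4 * 0.0635 = 0.2541

0.2541


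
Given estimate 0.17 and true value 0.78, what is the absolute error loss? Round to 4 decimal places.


Absolute error = |estimate - true|
= |-0.61| = 0.61

0.61


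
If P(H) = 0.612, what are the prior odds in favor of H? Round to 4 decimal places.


Prior odds = P(H) / (1 - P(H))
= 0.612 / 0.388
= 1.5773

1.5773


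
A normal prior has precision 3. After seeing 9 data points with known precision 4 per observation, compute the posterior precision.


In the conjugate normal model, precisions add:
tau_posterior = tau_prior + n * tau_data
= 3 + 9*4 = 39

39


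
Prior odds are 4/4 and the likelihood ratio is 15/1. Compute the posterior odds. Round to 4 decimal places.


Posterior odds = prior odds * likelihood ratio
= (4/4) * (15/1)
= 60 / 4
= 15.0

15.0


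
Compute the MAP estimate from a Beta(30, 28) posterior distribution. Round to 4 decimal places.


MAP = mode of Beta distribution
= (alpha - 1)/(alpha + beta - 2)
= (30-1)/(30+28-2)
= 29/56 = 0.5179

0.5179


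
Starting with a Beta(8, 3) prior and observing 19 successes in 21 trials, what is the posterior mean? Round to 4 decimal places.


Posterior parameters: alpha = 8 + 19 = 27
beta = 3 + 2 = 5
Posterior mean = alpha / (alpha + beta) = 27 / 32
= 0.8438

0.8438


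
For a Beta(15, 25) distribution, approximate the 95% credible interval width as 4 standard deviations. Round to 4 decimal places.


Variance of Beta(a,b) = ab / ((a+b)^2 * (a+b+1))
= 15*25 / ((40)^2 * 41)
= 0.0057
SD = sqrt(0.0057) = 0.0756
Width = 4 * SD = 0.3024

0.3024


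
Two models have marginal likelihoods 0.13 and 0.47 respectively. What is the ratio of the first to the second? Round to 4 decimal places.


Evidence ratio = 0.13 / 0.47
= 0.2766

0.2766


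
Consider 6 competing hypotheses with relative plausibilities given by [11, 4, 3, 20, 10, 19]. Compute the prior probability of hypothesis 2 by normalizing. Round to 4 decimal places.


Sum of weights = 11 + 4 + 3 + 20 + 10 + 19 = 67
Normalized prior for H2 = 4 / 67
= 0.0597

0.0597


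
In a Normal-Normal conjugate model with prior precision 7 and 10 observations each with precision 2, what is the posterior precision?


Posterior precision = prior precision + n * observation precision
= 7 + 10 * 2
= 7 + 20 = 27

27


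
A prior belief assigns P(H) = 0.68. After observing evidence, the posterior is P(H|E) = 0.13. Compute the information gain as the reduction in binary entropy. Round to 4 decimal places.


H(prior) = -0.68*log2(0.68) - 0.32*log2(0.32)
= 0.9044
H(post) = -0.13*log2(0.13) - 0.87*log2(0.87)
= 0.5574
IG = 0.9044 - 0.5574 = 0.3469

0.3469


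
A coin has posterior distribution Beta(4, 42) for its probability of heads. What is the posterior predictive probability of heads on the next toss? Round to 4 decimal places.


Posterior predictive = E[theta] = alpha/(alpha+beta)
= 4/46
= 0.087

0.087


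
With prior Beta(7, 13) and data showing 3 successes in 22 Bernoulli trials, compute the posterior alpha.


Conjugate update: alpha_posterior = alpha_prior + k
= 7 + 3 = 10

10


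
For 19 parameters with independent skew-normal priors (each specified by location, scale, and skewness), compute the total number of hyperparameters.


A skew-normal prior has 3 hyperparameters per parameter.
Total = 19 * 3 = 57

57


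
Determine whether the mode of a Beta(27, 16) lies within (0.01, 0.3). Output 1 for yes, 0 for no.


First find the mode: (a-1)/(a+b-2) = 0.6341
Is 0.6341 in (0.01, 0.3)? 0

0


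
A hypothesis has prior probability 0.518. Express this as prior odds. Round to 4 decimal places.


Odds = P(H) / P(not H) = 0.518 / 0.482
= 1.0747

1.0747


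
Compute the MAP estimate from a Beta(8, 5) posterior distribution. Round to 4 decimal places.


MAP = mode of Beta distribution
= (alpha - 1)/(alpha + beta - 2)
= (8-1)/(8+5-2)
= 7/11 = 0.6364

0.6364


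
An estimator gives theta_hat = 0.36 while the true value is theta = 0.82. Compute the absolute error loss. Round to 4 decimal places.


The absolute error loss is |theta_hat - theta|
= |0.36 - 0.82|
= 0.46

0.46


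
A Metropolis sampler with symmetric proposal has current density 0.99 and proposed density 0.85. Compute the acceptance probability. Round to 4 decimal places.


For symmetric proposals, acceptance = min(1, pi(x*)/pi(x))
= min(1, 0.85/0.99)
= min(1, 0.8586) = 0.8586

0.8586


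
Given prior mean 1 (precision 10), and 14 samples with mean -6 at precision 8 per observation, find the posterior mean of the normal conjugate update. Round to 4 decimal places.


The posterior mean is a precision-weighted average of prior and data.
Post. prec. = 10 + 112 = 122
Post. mean = (10 + -672)/122 = -662/122 = -5.4262

-5.4262


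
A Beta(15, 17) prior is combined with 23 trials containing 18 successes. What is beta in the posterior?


In conjugate updating:
beta_posterior = beta_prior + (n - k)
= 17 + (23 - 18)
= 17 + 5 = 22

22


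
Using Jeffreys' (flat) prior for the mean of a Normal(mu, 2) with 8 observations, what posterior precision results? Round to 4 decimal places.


Flat prior means prior precision is 0.
Posterior precision = n / sigma^2 = 8/2 = 4.0

4.0


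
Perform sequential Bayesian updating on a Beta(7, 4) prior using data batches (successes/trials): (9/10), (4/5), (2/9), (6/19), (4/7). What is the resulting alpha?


Accumulate successes: 25
Posterior alpha = prior alpha + sum of successes
= 7 + 25 = 32

32


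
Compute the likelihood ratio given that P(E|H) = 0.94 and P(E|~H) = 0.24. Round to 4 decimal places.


LR = P(E|H) / P(E|~H)
= 0.94 / 0.24 = 3.9167

3.9167


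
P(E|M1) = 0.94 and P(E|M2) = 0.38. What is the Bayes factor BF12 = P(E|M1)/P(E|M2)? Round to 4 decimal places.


Bayes factor BF12 = P(E|M1) / P(E|M2)
= 0.94 / 0.38
= 2.4737

2.4737


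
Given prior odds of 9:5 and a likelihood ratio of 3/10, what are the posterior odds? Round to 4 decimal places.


Posterior odds = prior odds * LR
Prior odds = 9/5 = 1.8
LR = 3/10 = 0.3
Posterior odds = 1.8 * 0.3 = 0.54

0.54


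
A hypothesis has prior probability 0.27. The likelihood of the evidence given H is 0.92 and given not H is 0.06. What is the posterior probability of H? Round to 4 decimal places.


Using Bayes' theorem:
P(E) = 0.27 * 0.92 + 0.73 * 0.06
P(E) = 0.2922
P(H|E) = (0.27 * 0.92) / 0.2922 = 0.8501

0.8501


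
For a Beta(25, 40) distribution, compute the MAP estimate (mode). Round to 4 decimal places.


MAP = mode = (a-1)/(a+b-2)
= (25-1)/(25+40-2)
= 24/63 = 0.381

0.381


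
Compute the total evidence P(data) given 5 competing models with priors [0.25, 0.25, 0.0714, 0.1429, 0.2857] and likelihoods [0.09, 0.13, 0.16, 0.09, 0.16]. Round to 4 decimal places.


Marginal likelihood = sum P(model_i) * P(data|model_i)
Model 1: 0.25 * 0.09 = 0.0225
Model 2: 0.25 * 0.13 = 0.0325
Model 3: 0.0714 * 0.16 = 0.0114
Model 4: 0.1429 * 0.09 = 0.0129
Model 5: 0.2857 * 0.16 = 0.0457
Total = 0.125

0.125


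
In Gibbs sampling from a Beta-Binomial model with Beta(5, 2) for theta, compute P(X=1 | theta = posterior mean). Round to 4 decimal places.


Posterior mean = alpha/(alpha+beta) = 5/7 = 0.7143
P(X=1|theta=mean) = theta = 0.7143

0.7143


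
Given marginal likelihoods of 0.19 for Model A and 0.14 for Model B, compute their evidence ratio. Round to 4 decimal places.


Ratio = ML(A) / ML(B) = 0.19/0.14
= 1.3571

1.3571


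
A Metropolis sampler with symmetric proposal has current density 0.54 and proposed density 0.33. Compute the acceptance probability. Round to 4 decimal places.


For symmetric proposals, acceptance = min(1, pi(x*)/pi(x))
= min(1, 0.33/0.54)
= min(1, 0.6111) = 0.6111

0.6111


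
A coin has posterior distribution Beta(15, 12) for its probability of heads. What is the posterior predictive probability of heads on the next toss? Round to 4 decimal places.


Posterior predictive = E[theta] = alpha/(alpha+beta)
= 15/27
= 0.5556

0.5556


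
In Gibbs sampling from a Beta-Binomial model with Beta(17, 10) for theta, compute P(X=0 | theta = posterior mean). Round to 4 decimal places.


Posterior mean = alpha/(alpha+beta) = 17/27 = 0.6296
P(X=0|theta=mean) = 1 - theta = 0.3704

0.3704


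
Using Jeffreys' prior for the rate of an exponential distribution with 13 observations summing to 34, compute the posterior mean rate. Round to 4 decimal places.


Jeffreys' prior leads to posterior Gamma(13, 34).
Mean = 13/34 = 0.3824

0.3824


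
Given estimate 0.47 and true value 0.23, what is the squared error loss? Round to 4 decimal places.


Squared error = (estimate - true)^2
Difference = 0.24
Loss = 0.24^2 = 0.0576

0.0576


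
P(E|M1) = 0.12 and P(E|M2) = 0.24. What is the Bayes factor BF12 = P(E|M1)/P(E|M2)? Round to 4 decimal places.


Bayes factor BF12 = P(E|M1) / P(E|M2)
= 0.12 / 0.24
= 0.5

0.5


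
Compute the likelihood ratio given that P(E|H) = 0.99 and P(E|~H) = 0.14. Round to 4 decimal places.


LR = P(E|H) / P(E|~H)
= 0.99 / 0.14 = 7.0714

7.0714


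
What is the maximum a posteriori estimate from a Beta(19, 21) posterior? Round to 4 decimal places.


The MAP estimate equals the mode of the distribution.
Mode of Beta(a,b) = (a-1)/(a+b-2)
= 18/38
= 0.4737

0.4737


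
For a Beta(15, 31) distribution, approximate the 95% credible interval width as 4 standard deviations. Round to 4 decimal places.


Variance of Beta(a,b) = ab / ((a+b)^2 * (a+b+1))
= 15*31 / ((46)^2 * 47)
= 0.0047
SD = sqrt(0.0047) = 0.0684
Width = 4 * SD = 0.2735

0.2735


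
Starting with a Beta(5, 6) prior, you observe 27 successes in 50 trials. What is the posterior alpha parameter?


For a Beta-Binomial conjugate model:
Posterior alpha = prior alpha + number of successes
= 5 + 27 = 32

32


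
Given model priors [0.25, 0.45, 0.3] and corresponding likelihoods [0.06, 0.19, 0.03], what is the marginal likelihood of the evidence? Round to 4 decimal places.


P(E) = sum_i P(M_i) P(E|M_i)
= 0.015 + 0.0855 + 0.009
= 0.1095

0.1095


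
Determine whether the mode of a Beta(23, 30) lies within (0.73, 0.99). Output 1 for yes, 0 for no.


First find the mode: (a-1)/(a+b-2) = 0.4314
Is 0.4314 in (0.73, 0.99)? 0

0


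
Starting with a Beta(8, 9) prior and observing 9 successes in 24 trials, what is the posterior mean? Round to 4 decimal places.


Posterior parameters: alpha = 8 + 9 = 17
beta = 9 + 15 = 24
Posterior mean = alpha / (alpha + beta) = 17 / 41
= 0.4146

0.4146


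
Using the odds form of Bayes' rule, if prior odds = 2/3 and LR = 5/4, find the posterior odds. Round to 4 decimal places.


Bayes' rule in odds form: posterior odds = prior odds * LR
= (2 * 5) / (3 * 4)
= 10/12 = 0.8333

0.8333


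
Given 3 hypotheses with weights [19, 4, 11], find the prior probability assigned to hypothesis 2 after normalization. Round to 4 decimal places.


To normalize, divide each weight by the sum of all weights.
Sum = 34
Prior(H2) = 4/34 = 0.1176

0.1176


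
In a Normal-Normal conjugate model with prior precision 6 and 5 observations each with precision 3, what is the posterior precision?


Posterior precision = prior precision + n * observation precision
= 6 + 5 * 3
= 6 + 15 = 21

21


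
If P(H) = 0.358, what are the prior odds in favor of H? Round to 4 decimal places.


Prior odds = P(H) / (1 - P(H))
= 0.358 / 0.642
= 0.5576

0.5576


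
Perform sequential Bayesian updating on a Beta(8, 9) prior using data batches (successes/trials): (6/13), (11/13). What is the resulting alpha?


Accumulate successes: 17
Posterior alpha = prior alpha + sum of successes
= 8 + 17 = 25

25


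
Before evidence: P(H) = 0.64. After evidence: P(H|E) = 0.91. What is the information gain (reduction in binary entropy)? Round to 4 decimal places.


Prior entropy = 0.9427
Posterior entropy = 0.4365
Information gain = 0.9427 - 0.4365 = 0.5062

0.5062


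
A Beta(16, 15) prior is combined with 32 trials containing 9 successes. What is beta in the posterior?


In conjugate updating:
beta_posterior = beta_prior + (n - k)
= 15 + (32 - 9)
= 15 + 23 = 38

38


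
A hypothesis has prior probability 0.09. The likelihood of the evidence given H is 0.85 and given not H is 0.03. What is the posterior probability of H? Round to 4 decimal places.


Using Bayes' theorem:
P(E) = 0.09 * 0.85 + 0.91 * 0.03
P(E) = 0.1038
P(H|E) = (0.09 * 0.85) / 0.1038 = 0.737

0.737


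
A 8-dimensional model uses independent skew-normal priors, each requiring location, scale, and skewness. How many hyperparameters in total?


Per parameter: 3 (location, scale, and skewness).
Total = 8 * 3 = 24

24
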